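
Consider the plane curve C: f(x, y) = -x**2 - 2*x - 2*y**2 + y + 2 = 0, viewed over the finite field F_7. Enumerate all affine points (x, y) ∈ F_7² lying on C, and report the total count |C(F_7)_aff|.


Affine F_7-points: {(1, 2), (2, 1), (2, 3), (3, 1), (3, 3), (4, 2), (6, 5), (6, 6)}; count = 8.

For each of the 49 pairs (x, y) ∈ F_7², evaluate f(x, y) mod 7. Record the zeros.
  x = 0: [0↦2, 1↦1, 2↦3, 3↦1, 4↦2, 5↦6, 6↦6]  zeros at y ∈ ∅
  x = 1: [0↦6, 1↦5, 2↦0, 3↦5, 4↦6, 5↦3, 6↦3]  zeros at y ∈ {2}
  x = 2: [0↦1, 1↦0, 2↦2, 3↦0, 4↦1, 5↦5, 6↦5]  zeros at y ∈ {1, 3}
  x = 3: [0↦1, 1↦0, 2↦2, 3↦0, 4↦1, 5↦5, 6↦5]  zeros at y ∈ {1, 3}
  x = 4: [0↦6, 1↦5, 2↦0, 3↦5, 4↦6, 5↦3, 6↦3]  zeros at y ∈ {2}
  x = 5: [0↦2, 1↦1, 2↦3, 3↦1, 4↦2, 5↦6, 6↦6]  zeros at y ∈ ∅
  x = 6: [0↦3, 1↦2, 2↦4, 3↦2, 4↦3, 5↦0, 6↦0]  zeros at y ∈ {5, 6}
Collecting zeros: affine points = {(1, 2), (2, 1), (2, 3), (3, 1), (3, 3), (4, 2), (6, 5), (6, 6)}.
Total count |C(F_7)_aff| = 8.


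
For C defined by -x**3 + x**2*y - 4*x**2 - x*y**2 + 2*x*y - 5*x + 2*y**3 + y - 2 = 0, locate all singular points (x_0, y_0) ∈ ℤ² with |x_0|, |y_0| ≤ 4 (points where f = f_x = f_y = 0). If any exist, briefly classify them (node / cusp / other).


Singular points: {(-1, 0)}; classification: node.

Compute partial derivatives:
  f_x = -3*x**2 + 2*x*y - 8*x - y**2 + 2*y - 5.
  f_y = x**2 - 2*x*y + 2*x + 6*y**2 + 1.
Scan x_0 ∈ {−4, ..., 4}. For each x_0, f_y(x_0, y) is a polynomial in y; find its integer roots y ∈ {−4, ..., 4}, then test f_x and f at those candidates.
  x = -4: f_y(-4, y) = 6*y**2 + 8*y + 9; no integer root y with |y| ≤ 4.
  x = -3: f_y(-3, y) = 6*y**2 + 6*y + 4; no integer root y with |y| ≤ 4.
  x = -2: f_y(-2, y) = 6*y**2 + 4*y + 1; no integer root y with |y| ≤ 4.
  x = -1: f_y(-1, y) = 6*y**2 + 2*y; vanishes at y ∈ {0}. (-1, 0): f_x = 0, f = 0 — SINGULAR.
  x = 0: f_y(0, y) = 6*y**2 + 1; no integer root y with |y| ≤ 4.
  x = 1: f_y(1, y) = 6*y**2 - 2*y + 4; no integer root y with |y| ≤ 4.
  x = 2: f_y(2, y) = 6*y**2 - 4*y + 9; no integer root y with |y| ≤ 4.
  x = 3: f_y(3, y) = 6*y**2 - 6*y + 16; no integer root y with |y| ≤ 4.
  x = 4: f_y(4, y) = 6*y**2 - 8*y + 25; no integer root y with |y| ≤ 4.
Only singular point on the grid: (-1, 0).
Classify: substitute x = -1 + u, y = 0 + v and expand: f = -u**3 + u**2*v - u**2 - u*v**2 + 2*v**3 + v**2.
No constant or linear terms (consistent with a singular point). Quadratic part: -u**2 + v**2. Cubic part: -u**3 + u**2*v - u*v**2 + 2*v**3.
The quadratic part v**2 - u**2 = (v − u)(v + u) splits into two distinct linear factors, so there are two distinct tangent lines y − 0 = ±(x − -1) — this is a node (ordinary double point).
Classification: node.


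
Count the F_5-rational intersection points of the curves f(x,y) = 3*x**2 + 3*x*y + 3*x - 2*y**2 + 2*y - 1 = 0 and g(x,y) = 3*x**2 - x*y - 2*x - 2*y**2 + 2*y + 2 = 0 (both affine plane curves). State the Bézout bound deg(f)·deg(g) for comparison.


Common zeros: ∅; count = 0; Bézout bound = 4.

deg(f) = 2, deg(g) = 2, so Bézout bound = 4.
Scan x ∈ F_5. For each x, list the y ∈ F_5 with f(x, y) ≡ 0 and those with g(x, y) ≡ 0 (mod 5); the common zeros in that column are the intersection.
  x = 0: f ≡ 0 at y ∈ {2, 4}; g ≡ 0 at y ∈ {3}; common: ∅.
  x = 1: f ≡ 0 at y ∈ {0}; g ≡ 0 at y ∈ {4}; common: ∅.
  x = 2: f ≡ 0 at y ∈ {2}; g ≡ 0 at y ∈ {0}; common: ∅.
  x = 3: f ≡ 0 at y ∈ {0, 3}; g ≡ 0 at y ∈ {1}; common: ∅.
  x = 4: f ≡ 0 at y ∈ ∅; g ≡ 0 at y ∈ {2}; common: ∅.
Collecting: common zeros = ∅, so the count is 0.
Comparison with the Bézout bound: 0 ≤ 4 = deg(f)·deg(g), as expected for curves with no common component (the affine F_5-count falls short of the bound because intersections may lie at infinity, over extension fields, or carry multiplicity).


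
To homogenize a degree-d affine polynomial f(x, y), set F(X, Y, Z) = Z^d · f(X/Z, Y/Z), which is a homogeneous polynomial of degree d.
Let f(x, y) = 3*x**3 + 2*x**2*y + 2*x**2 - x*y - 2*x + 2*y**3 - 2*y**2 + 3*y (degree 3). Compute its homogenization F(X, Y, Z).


F(X, Y, Z) = 3*X**3 + 2*X**2*Y + 2*X**2*Z - X*Y*Z - 2*X*Z**2 + 2*Y**3 - 2*Y**2*Z + 3*Y*Z**2

deg(f) = 3.
Substitute x = X/Z, y = Y/Z into f, then multiply by Z^3.
  monomial 3·x^3·y^0 ↦ 3·X^3·Y^0·Z^0.
  monomial 2·x^2·y^1 ↦ 2·X^2·Y^1·Z^0.
  monomial 2·x^2·y^0 ↦ 2·X^2·Y^0·Z^1.
  monomial -1·x^1·y^1 ↦ -1·X^1·Y^1·Z^1.
  monomial -2·x^1·y^0 ↦ -2·X^1·Y^0·Z^2.
  monomial 2·x^0·y^3 ↦ 2·X^0·Y^3·Z^0.
  monomial -2·x^0·y^2 ↦ -2·X^0·Y^2·Z^1.
  monomial 3·x^0·y^1 ↦ 3·X^0·Y^1·Z^2.
Collecting: F(X, Y, Z) = 3*X**3 + 2*X**2*Y + 2*X**2*Z - X*Y*Z - 2*X*Z**2 + 2*Y**3 - 2*Y**2*Z + 3*Y*Z**2.


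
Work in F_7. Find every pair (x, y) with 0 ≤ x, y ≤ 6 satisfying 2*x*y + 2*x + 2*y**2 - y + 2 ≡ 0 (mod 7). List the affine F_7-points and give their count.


Affine F_7-points: {(1, 1), (1, 2), (4, 3), (4, 4), (6, 0), (6, 5)}; count = 6.

For each of the 49 pairs (x, y) ∈ F_7², evaluate f(x, y) mod 7. Record the zeros.
  x = 0: [0↦2, 1↦3, 2↦1, 3↦3, 4↦2, 5↦5, 6↦5]  zeros at y ∈ ∅
  x = 1: [0↦4, 1↦0, 2↦0, 3↦4, 4↦5, 5↦3, 6↦5]  zeros at y ∈ {1, 2}
  x = 2: [0↦6, 1↦4, 2↦6, 3↦5, 4↦1, 5↦1, 6↦5]  zeros at y ∈ ∅
  x = 3: [0↦1, 1↦1, 2↦5, 3↦6, 4↦4, 5↦6, 6↦5]  zeros at y ∈ ∅
  x = 4: [0↦3, 1↦5, 2↦4, 3↦0, 4↦0, 5↦4, 6↦5]  zeros at y ∈ {3, 4}
  x = 5: [0↦5, 1↦2, 2↦3, 3↦1, 4↦3, 5↦2, 6↦5]  zeros at y ∈ ∅
  x = 6: [0↦0, 1↦6, 2↦2, 3↦2, 4↦6, 5↦0, 6↦5]  zeros at y ∈ {0, 5}
Collecting zeros: affine points = {(1, 1), (1, 2), (4, 3), (4, 4), (6, 0), (6, 5)}.
Total count |C(F_7)_aff| = 6.


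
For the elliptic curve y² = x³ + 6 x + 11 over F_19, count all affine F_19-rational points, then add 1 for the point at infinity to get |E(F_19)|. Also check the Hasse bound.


Affine points = {(0, 7), (0, 12), (4, 2), (4, 17), (6, 4), (6, 15), (7, 4), (7, 15), (8, 1), (8, 18), (10, 8), (10, 11), (12, 5), (12, 14), (13, 5), (13, 14), (16, 2), (16, 17), (18, 2), (18, 17)}; affine count = 20; |E(F_19)| = 21.

Discriminant check: Δ ∝ 4a³ + 27b² = 4·6³ + 27·11² = 4·216 + 27·121 ≡ 8 (mod 19). Nonzero ⇒ E is nonsingular.
For each x ∈ F_19, compute rhs = x³ + 6·x + 11 mod 19, then count y ∈ F_19 with y² ≡ rhs.
  x = 0: rhs = 11, matching y values: 7, 12 (2 points).
  x = 1: rhs = 18, matching y values: none (0 points).
  x = 2: rhs = 12, matching y values: none (0 points).
  x = 3: rhs = 18, matching y values: none (0 points).
  x = 4: rhs = 4, matching y values: 2, 17 (2 points).
  x = 5: rhs = 14, matching y values: none (0 points).
  x = 6: rhs = 16, matching y values: 4, 15 (2 points).
  x = 7: rhs = 16, matching y values: 4, 15 (2 points).
  x = 8: rhs = 1, matching y values: 1, 18 (2 points).
  x = 9: rhs = 15, matching y values: none (0 points).
  x = 10: rhs = 7, matching y values: 8, 11 (2 points).
  x = 11: rhs = 2, matching y values: none (0 points).
  x = 12: rhs = 6, matching y values: 5, 14 (2 points).
  x = 13: rhs = 6, matching y values: 5, 14 (2 points).
  x = 14: rhs = 8, matching y values: none (0 points).
  x = 15: rhs = 18, matching y values: none (0 points).
  x = 16: rhs = 4, matching y values: 2, 17 (2 points).
  x = 17: rhs = 10, matching y values: none (0 points).
  x = 18: rhs = 4, matching y values: 2, 17 (2 points).
Total affine count: 20.
Full point count |E(F_19)| = 20 + 1 = 21.
Hasse bound: |21 − (19+1)| = |1| = 1 ≤ 2√19 ≈ 8.7178 ✓.


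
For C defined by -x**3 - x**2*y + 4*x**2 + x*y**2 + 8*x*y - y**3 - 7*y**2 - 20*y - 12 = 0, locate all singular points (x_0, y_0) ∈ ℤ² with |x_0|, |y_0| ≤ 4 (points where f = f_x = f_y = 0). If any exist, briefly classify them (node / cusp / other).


Singular points: {(2, -2)}; classification: cusp.

Compute partial derivatives:
  f_x = -3*x**2 - 2*x*y + 8*x + y**2 + 8*y.
  f_y = -x**2 + 2*x*y + 8*x - 3*y**2 - 14*y - 20.
Scan x_0 ∈ {−4, ..., 4}. For each x_0, f_y(x_0, y) is a polynomial in y; find its integer roots y ∈ {−4, ..., 4}, then test f_x and f at those candidates.
  x = -4: f_y(-4, y) = -3*y**2 - 22*y - 68; no integer root y with |y| ≤ 4.
  x = -3: f_y(-3, y) = -3*y**2 - 20*y - 53; no integer root y with |y| ≤ 4.
  x = -2: f_y(-2, y) = -3*y**2 - 18*y - 40; no integer root y with |y| ≤ 4.
  x = -1: f_y(-1, y) = -3*y**2 - 16*y - 29; no integer root y with |y| ≤ 4.
  x = 0: f_y(0, y) = -3*y**2 - 14*y - 20; no integer root y with |y| ≤ 4.
  x = 1: f_y(1, y) = -3*y**2 - 12*y - 13; no integer root y with |y| ≤ 4.
  x = 2: f_y(2, y) = -3*y**2 - 10*y - 8; vanishes at y ∈ {-2}. (2, -2): f_x = 0, f = 0 — SINGULAR.
  x = 3: f_y(3, y) = -3*y**2 - 8*y - 5; vanishes at y ∈ {-1}. (3, -1): f_x = -4 ≠ 0.
  x = 4: f_y(4, y) = -3*y**2 - 6*y - 4; no integer root y with |y| ≤ 4.
Only singular point on the grid: (2, -2).
Classify: substitute x = 2 + u, y = -2 + v and expand: f = -u**3 - u**2*v + u*v**2 - v**3 + v**2.
No constant or linear terms (consistent with a singular point). Quadratic part: v**2. Cubic part: -u**3 - u**2*v + u*v**2 - v**3.
The quadratic part v**2 is a perfect square, so there is a single (double) tangent line v = 0, i.e. y = -2. Restricting the cubic part to that line (v = 0) leaves -u**3 ≠ 0, so f is not divisible by v and the branch is v² ≈ u**3 to lowest order — this is a cusp.
Classification: cusp.


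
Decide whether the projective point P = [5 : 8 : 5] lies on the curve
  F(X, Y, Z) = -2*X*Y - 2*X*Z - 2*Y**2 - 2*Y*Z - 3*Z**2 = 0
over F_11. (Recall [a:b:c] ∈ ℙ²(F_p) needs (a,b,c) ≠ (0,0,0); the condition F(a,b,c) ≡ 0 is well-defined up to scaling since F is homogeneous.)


F(5,8,5) ≡ 5 (mod 11); P is NOT on the curve.

Evaluate F(5, 8, 5) term-by-term (mod 11).
  -2*X*Y ↦ -2·5·8·1 = -80
  -2*X*Z ↦ -2·5·1·5 = -50
  -2*Y**2 ↦ -2·1·64·1 = -128
  -2*Y*Z ↦ -2·1·8·5 = -80
  -3*Z**2 ↦ -3·1·1·25 = -75
Sum: F(5, 8, 5) = (-80) + (-50) + (-128) + (-80) + (-75) = -413.
Reducing mod 11: -413 ≡ 5 (mod 11).
Since F(a, b, c) ≡ 5 ≠ 0 (mod 11), P does NOT lie on the curve.


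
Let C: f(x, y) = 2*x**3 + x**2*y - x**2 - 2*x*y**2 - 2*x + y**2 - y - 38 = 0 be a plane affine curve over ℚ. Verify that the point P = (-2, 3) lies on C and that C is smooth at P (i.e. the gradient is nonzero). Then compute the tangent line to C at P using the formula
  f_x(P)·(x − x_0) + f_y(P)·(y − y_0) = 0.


Tangent line at P: -4*x + 33*y - 107 = 0.

Step 1: f(-2, 3) = 0, so P lies on C.
Step 2: partial derivatives
  f_x(x, y) = 6*x**2 + 2*x*y - 2*x - 2*y**2 - 2, f_y(x, y) = x**2 - 4*x*y + 2*y - 1.
  f_x(P) = -4, f_y(P) = 33 (gradient nonzero, so P is smooth).
Step 3: tangent line at P: -4·(x − -2) + 33·(y − 3) = 0.
Expanding: -4*x + 33*y - 107 = 0.


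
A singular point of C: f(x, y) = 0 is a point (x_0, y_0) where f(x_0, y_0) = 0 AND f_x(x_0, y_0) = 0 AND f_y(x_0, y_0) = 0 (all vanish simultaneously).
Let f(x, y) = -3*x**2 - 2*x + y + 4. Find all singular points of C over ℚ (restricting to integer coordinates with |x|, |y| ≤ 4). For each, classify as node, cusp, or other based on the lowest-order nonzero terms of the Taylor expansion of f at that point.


No singular points in the scanned grid; C is smooth there.

Compute partial derivatives:
  f_x = -6*x - 2.
  f_y = 1.
f_y = 1 is a nonzero constant, so f_y never vanishes: no point (x, y) can satisfy f = f_x = f_y = 0. In particular no (x, y) ∈ {−4, ..., 4}² is singular; the curve is smooth.


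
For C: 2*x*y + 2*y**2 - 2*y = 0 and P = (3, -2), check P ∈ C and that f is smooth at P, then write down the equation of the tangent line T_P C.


Tangent line at P: -4*x - 4*y + 4 = 0.

Step 1: f(3, -2) = 0, so P lies on C.
Step 2: partial derivatives
  f_x(x, y) = 2*y, f_y(x, y) = 2*x + 4*y - 2.
  f_x(P) = -4, f_y(P) = -4 (gradient nonzero, so P is smooth).
Step 3: tangent line at P: -4·(x − 3) + -4·(y − -2) = 0.
Expanding: -4*x - 4*y + 4 = 0.


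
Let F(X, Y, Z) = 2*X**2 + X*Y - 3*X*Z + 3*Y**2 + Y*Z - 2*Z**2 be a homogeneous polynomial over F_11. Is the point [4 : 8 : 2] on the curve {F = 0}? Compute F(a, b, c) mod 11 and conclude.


F(4,8,2) ≡ 9 (mod 11); P is NOT on the curve.

Evaluate F(4, 8, 2) term-by-term (mod 11).
  2*X**2 ↦ 2·16·1·1 = 32
  X*Y ↦ 1·4·8·1 = 32
  -3*X*Z ↦ -3·4·1·2 = -24
  3*Y**2 ↦ 3·1·64·1 = 192
  Y*Z ↦ 1·1·8·2 = 16
  -2*Z**2 ↦ -2·1·1·4 = -8
Sum: F(4, 8, 2) = (32) + (32) + (-24) + (192) + (16) + (-8) = 240.
Reducing mod 11: 240 ≡ 9 (mod 11).
Since F(a, b, c) ≡ 9 ≠ 0 (mod 11), P does NOT lie on the curve.


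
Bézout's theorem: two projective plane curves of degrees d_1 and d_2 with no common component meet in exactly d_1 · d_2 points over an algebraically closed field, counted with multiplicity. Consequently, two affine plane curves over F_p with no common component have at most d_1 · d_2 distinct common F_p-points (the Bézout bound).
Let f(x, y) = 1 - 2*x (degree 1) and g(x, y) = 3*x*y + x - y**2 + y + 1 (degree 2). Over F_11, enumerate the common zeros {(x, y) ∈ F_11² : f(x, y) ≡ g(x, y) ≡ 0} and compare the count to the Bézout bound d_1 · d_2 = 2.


Common zeros: {(6, 3), (6, 5)}; count = 2; Bézout bound = 2.

deg(f) = 1, deg(g) = 2, so Bézout bound = 2.
Scan x ∈ F_11. For each x, list the y ∈ F_11 with f(x, y) ≡ 0 and those with g(x, y) ≡ 0 (mod 11); the common zeros in that column are the intersection.
  x = 0: f ≡ 0 at y ∈ ∅; g ≡ 0 at y ∈ {4, 8}; common: ∅.
  x = 1: f ≡ 0 at y ∈ ∅; g ≡ 0 at y ∈ ∅; common: ∅.
  x = 2: f ≡ 0 at y ∈ ∅; g ≡ 0 at y ∈ ∅; common: ∅.
  x = 3: f ≡ 0 at y ∈ ∅; g ≡ 0 at y ∈ ∅; common: ∅.
  x = 4: f ≡ 0 at y ∈ ∅; g ≡ 0 at y ∈ ∅; common: ∅.
  x = 5: f ≡ 0 at y ∈ ∅; g ≡ 0 at y ∈ {6, 10}; common: ∅.
  x = 6: f ≡ 0 at y ∈ {0, 1, 2, 3, 4, 5, 6, 7, 8, 9, 10}; g ≡ 0 at y ∈ {3, 5}; common: {3, 5}.
  x = 7: f ≡ 0 at y ∈ ∅; g ≡ 0 at y ∈ ∅; common: ∅.
  x = 8: f ≡ 0 at y ∈ ∅; g ≡ 0 at y ∈ {1, 2}; common: ∅.
  x = 9: f ≡ 0 at y ∈ ∅; g ≡ 0 at y ∈ ∅; common: ∅.
  x = 10: f ≡ 0 at y ∈ ∅; g ≡ 0 at y ∈ {0, 9}; common: ∅.
Collecting: common zeros = {(6, 3), (6, 5)}, so the count is 2.
Comparison with the Bézout bound: 2 ≤ 2 = deg(f)·deg(g), as expected for curves with no common component (the bound is attained).


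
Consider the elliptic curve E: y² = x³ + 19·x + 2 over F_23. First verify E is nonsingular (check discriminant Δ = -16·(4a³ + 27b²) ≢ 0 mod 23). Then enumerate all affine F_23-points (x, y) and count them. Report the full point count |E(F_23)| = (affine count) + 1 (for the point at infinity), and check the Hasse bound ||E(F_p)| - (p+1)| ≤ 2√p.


Affine points = {(0, 5), (0, 18), (2, 5), (2, 18), (4, 2), (4, 21), (7, 8), (7, 15), (11, 1), (11, 22), (12, 7), (12, 16), (13, 10), (13, 13), (16, 3), (16, 20), (18, 9), (18, 14), (19, 0), (21, 5), (21, 18)}; affine count = 21; |E(F_23)| = 22.

Discriminant check: Δ ∝ 4a³ + 27b² = 4·19³ + 27·2² = 4·6859 + 27·4 ≡ 13 (mod 23). Nonzero ⇒ E is nonsingular.
For each x ∈ F_23, compute rhs = x³ + 19·x + 2 mod 23, then count y ∈ F_23 with y² ≡ rhs.
  x = 0: rhs = 2, matching y values: 5, 18 (2 points).
  x = 1: rhs = 22, matching y values: none (0 points).
  x = 2: rhs = 2, matching y values: 5, 18 (2 points).
  x = 3: rhs = 17, matching y values: none (0 points).
  x = 4: rhs = 4, matching y values: 2, 21 (2 points).
  x = 5: rhs = 15, matching y values: none (0 points).
  x = 6: rhs = 10, matching y values: none (0 points).
  x = 7: rhs = 18, matching y values: 8, 15 (2 points).
  x = 8: rhs = 22, matching y values: none (0 points).
  x = 9: rhs = 5, matching y values: none (0 points).
  x = 10: rhs = 19, matching y values: none (0 points).
  x = 11: rhs = 1, matching y values: 1, 22 (2 points).
  x = 12: rhs = 3, matching y values: 7, 16 (2 points).
  x = 13: rhs = 8, matching y values: 10, 13 (2 points).
  x = 14: rhs = 22, matching y values: none (0 points).
  x = 15: rhs = 5, matching y values: none (0 points).
  x = 16: rhs = 9, matching y values: 3, 20 (2 points).
  x = 17: rhs = 17, matching y values: none (0 points).
  x = 18: rhs = 12, matching y values: 9, 14 (2 points).
  x = 19: rhs = 0, matching y values: 0 (1 points).
  x = 20: rhs = 10, matching y values: none (0 points).
  x = 21: rhs = 2, matching y values: 5, 18 (2 points).
  x = 22: rhs = 5, matching y values: none (0 points).
Total affine count: 21.
Full point count |E(F_23)| = 21 + 1 = 22.
Hasse bound: |22 − (23+1)| = |-2| = 2 ≤ 2√23 ≈ 9.5917 ✓.


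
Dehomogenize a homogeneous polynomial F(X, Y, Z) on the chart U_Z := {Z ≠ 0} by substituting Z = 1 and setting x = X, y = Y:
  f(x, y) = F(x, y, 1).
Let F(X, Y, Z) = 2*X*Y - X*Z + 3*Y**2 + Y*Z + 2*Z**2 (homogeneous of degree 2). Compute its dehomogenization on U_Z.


f(x, y) = 2*x*y - x + 3*y**2 + y + 2

On U_Z we set Z = 1. Each monomial c·X^i·Y^j·Z^k in F becomes c·x^i·y^j·1^k = c·x^i·y^j.
Substituting Z = 1: F(X, Y, 1) = 2*x*y - x + 3*y**2 + y + 2.
Note: deg(f) ≤ deg(F) = 2; strict inequality happens when F is divisible by Z (lost terms).


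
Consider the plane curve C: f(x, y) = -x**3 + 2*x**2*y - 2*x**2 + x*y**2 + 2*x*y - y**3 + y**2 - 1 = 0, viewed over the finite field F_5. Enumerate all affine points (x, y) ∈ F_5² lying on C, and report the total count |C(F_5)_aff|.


Affine F_5-points: {(0, 2), (1, 4), (2, 4), (3, 2), (3, 3), (3, 4), (4, 2)}; count = 7.

For each of the 25 pairs (x, y) ∈ F_5², evaluate f(x, y) mod 5. Record the zeros.
  x = 0: [0↦4, 1↦4, 2↦0, 3↦1, 4↦1]  zeros at y ∈ {2}
  x = 1: [0↦1, 1↦1, 2↦4, 3↦4, 4↦0]  zeros at y ∈ {4}
  x = 2: [0↦3, 1↦2, 2↦1, 3↦4, 4↦0]  zeros at y ∈ {4}
  x = 3: [0↦4, 1↦1, 2↦0, 3↦0, 4↦0]  zeros at y ∈ {2, 3, 4}
  x = 4: [0↦3, 1↦2, 2↦0, 3↦1, 4↦4]  zeros at y ∈ {2}
Collecting zeros: affine points = {(0, 2), (1, 4), (2, 4), (3, 2), (3, 3), (3, 4), (4, 2)}.
Total count |C(F_5)_aff| = 7.


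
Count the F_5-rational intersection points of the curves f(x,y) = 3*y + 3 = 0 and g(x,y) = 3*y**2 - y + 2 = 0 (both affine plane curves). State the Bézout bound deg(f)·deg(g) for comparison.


Common zeros: ∅; count = 0; Bézout bound = 2.

deg(f) = 1, deg(g) = 2, so Bézout bound = 2.
Scan x ∈ F_5. For each x, list the y ∈ F_5 with f(x, y) ≡ 0 and those with g(x, y) ≡ 0 (mod 5); the common zeros in that column are the intersection.
  x = 0: f ≡ 0 at y ∈ {4}; g ≡ 0 at y ∈ ∅; common: ∅.
  x = 1: f ≡ 0 at y ∈ {4}; g ≡ 0 at y ∈ ∅; common: ∅.
  x = 2: f ≡ 0 at y ∈ {4}; g ≡ 0 at y ∈ ∅; common: ∅.
  x = 3: f ≡ 0 at y ∈ {4}; g ≡ 0 at y ∈ ∅; common: ∅.
  x = 4: f ≡ 0 at y ∈ {4}; g ≡ 0 at y ∈ ∅; common: ∅.
Collecting: common zeros = ∅, so the count is 0.
Comparison with the Bézout bound: 0 ≤ 2 = deg(f)·deg(g), as expected for curves with no common component (the affine F_5-count falls short of the bound because intersections may lie at infinity, over extension fields, or carry multiplicity).


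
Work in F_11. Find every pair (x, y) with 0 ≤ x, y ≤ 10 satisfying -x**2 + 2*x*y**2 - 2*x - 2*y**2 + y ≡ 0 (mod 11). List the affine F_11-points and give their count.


Affine F_11-points: {(0, 0), (0, 6), (1, 3), (4, 3), (4, 6), (7, 5), (8, 2), (8, 5), (9, 0), (9, 2)}; count = 10.

For each of the 121 pairs (x, y) ∈ F_11², evaluate f(x, y) mod 11. Record the zeros.
  x = 0: [0↦0, 1↦10, 2↦5, 3↦7, 4↦5, 5↦10, 6↦0, 7↦8, 8↦1, 9↦1, 10↦8]  zeros at y ∈ {0, 6}
  x = 1: [0↦8, 1↦9, 2↦10, 3↦0, 4↦1, 5↦2, 6↦3, 7↦4, 8↦5, 9↦6, 10↦7]  zeros at y ∈ {3}
  x = 2: [0↦3, 1↦6, 2↦2, 3↦2, 4↦6, 5↦3, 6↦4, 7↦9, 8↦7, 9↦9, 10↦4]  zeros at y ∈ ∅
  x = 3: [0↦7, 1↦1, 2↦3, 3↦2, 4↦9, 5↦2, 6↦3, 7↦1, 8↦7, 9↦10, 10↦10]  zeros at y ∈ ∅
  x = 4: [0↦9, 1↦5, 2↦2, 3↦0, 4↦10, 5↦10, 6↦0, 7↦2, 8↦5, 9↦9, 10↦3]  zeros at y ∈ {3, 6}
  x = 5: [0↦9, 1↦7, 2↦10, 3↦7, 4↦9, 5↦5, 6↦6, 7↦1, 8↦1, 9↦6, 10↦5]  zeros at y ∈ ∅
  x = 6: [0↦7, 1↦7, 2↦5, 3↦1, 4↦6, 5↦9, 6↦10, 7↦9, 8↦6, 9↦1, 10↦5]  zeros at y ∈ ∅
  x = 7: [0↦3, 1↦5, 2↦9, 3↦4, 4↦1, 5↦0, 6↦1, 7↦4, 8↦9, 9↦5, 10↦3]  zeros at y ∈ {5}
  x = 8: [0↦8, 1↦1, 2↦0, 3↦5, 4↦5, 5↦0, 6↦1, 7↦8, 8↦10, 9↦7, 10↦10]  zeros at y ∈ {2, 5}
  x = 9: [0↦0, 1↦6, 2↦0, 3↦4, 4↦7, 5↦9, 6↦10, 7↦10, 8↦9, 9↦7, 10↦4]  zeros at y ∈ {0, 2}
  x = 10: [0↦1, 1↦9, 2↦9, 3↦1, 4↦7, 5↦5, 6↦6, 7↦10, 8↦6, 9↦5, 10↦7]  zeros at y ∈ ∅
Collecting zeros: affine points = {(0, 0), (0, 6), (1, 3), (4, 3), (4, 6), (7, 5), (8, 2), (8, 5), (9, 0), (9, 2)}.
Total count |C(F_11)_aff| = 10.


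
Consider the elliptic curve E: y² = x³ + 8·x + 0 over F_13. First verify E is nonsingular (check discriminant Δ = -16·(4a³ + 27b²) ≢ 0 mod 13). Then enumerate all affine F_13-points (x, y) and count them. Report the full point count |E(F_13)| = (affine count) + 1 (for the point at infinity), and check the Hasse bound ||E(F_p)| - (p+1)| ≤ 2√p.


Affine points = {(0, 0), (1, 3), (1, 10), (3, 5), (3, 8), (5, 3), (5, 10), (6, 2), (6, 11), (7, 3), (7, 10), (8, 2), (8, 11), (10, 1), (10, 12), (12, 2), (12, 11)}; affine count = 17; |E(F_13)| = 18.

Discriminant check: Δ ∝ 4a³ + 27b² = 4·8³ + 27·0² = 4·512 + 27·0 ≡ 7 (mod 13). Nonzero ⇒ E is nonsingular.
For each x ∈ F_13, compute rhs = x³ + 8·x + 0 mod 13, then count y ∈ F_13 with y² ≡ rhs.
  x = 0: rhs = 0, matching y values: 0 (1 points).
  x = 1: rhs = 9, matching y values: 3, 10 (2 points).
  x = 2: rhs = 11, matching y values: none (0 points).
  x = 3: rhs = 12, matching y values: 5, 8 (2 points).
  x = 4: rhs = 5, matching y values: none (0 points).
  x = 5: rhs = 9, matching y values: 3, 10 (2 points).
  x = 6: rhs = 4, matching y values: 2, 11 (2 points).
  x = 7: rhs = 9, matching y values: 3, 10 (2 points).
  x = 8: rhs = 4, matching y values: 2, 11 (2 points).
  x = 9: rhs = 8, matching y values: none (0 points).
  x = 10: rhs = 1, matching y values: 1, 12 (2 points).
  x = 11: rhs = 2, matching y values: none (0 points).
  x = 12: rhs = 4, matching y values: 2, 11 (2 points).
Total affine count: 17.
Full point count |E(F_13)| = 17 + 1 = 18.
Hasse bound: |18 − (13+1)| = |4| = 4 ≤ 2√13 ≈ 7.2111 ✓.


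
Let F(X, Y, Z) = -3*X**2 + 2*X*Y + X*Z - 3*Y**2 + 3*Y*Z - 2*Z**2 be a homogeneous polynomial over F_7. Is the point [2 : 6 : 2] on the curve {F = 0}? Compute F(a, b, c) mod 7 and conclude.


F(2,6,2) ≡ 6 (mod 7); P is NOT on the curve.

Evaluate F(2, 6, 2) term-by-term (mod 7).
  -3*X**2 ↦ -3·4·1·1 = -12
  2*X*Y ↦ 2·2·6·1 = 24
  X*Z ↦ 1·2·1·2 = 4
  -3*Y**2 ↦ -3·1·36·1 = -108
  3*Y*Z ↦ 3·1·6·2 = 36
  -2*Z**2 ↦ -2·1·1·4 = -8
Sum: F(2, 6, 2) = (-12) + (24) + (4) + (-108) + (36) + (-8) = -64.
Reducing mod 7: -64 ≡ 6 (mod 7).
Since F(a, b, c) ≡ 6 ≠ 0 (mod 7), P does NOT lie on the curve.


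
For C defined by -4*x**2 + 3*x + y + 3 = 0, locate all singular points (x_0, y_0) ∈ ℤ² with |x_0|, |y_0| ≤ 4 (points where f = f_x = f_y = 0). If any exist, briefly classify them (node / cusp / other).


No singular points in the scanned grid; C is smooth there.

Compute partial derivatives:
  f_x = 3 - 8*x.
  f_y = 1.
f_y = 1 is a nonzero constant, so f_y never vanishes: no point (x, y) can satisfy f = f_x = f_y = 0. In particular no (x, y) ∈ {−4, ..., 4}² is singular; the curve is smooth.


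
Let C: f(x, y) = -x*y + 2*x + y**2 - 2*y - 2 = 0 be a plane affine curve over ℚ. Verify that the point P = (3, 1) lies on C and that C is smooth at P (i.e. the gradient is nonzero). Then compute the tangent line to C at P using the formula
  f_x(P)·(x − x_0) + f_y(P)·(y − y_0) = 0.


Tangent line at P: x - 3*y = 0.

Step 1: f(3, 1) = 0, so P lies on C.
Step 2: partial derivatives
  f_x(x, y) = 2 - y, f_y(x, y) = -x + 2*y - 2.
  f_x(P) = 1, f_y(P) = -3 (gradient nonzero, so P is smooth).
Step 3: tangent line at P: 1·(x − 3) + -3·(y − 1) = 0.
Expanding: x - 3*y = 0.


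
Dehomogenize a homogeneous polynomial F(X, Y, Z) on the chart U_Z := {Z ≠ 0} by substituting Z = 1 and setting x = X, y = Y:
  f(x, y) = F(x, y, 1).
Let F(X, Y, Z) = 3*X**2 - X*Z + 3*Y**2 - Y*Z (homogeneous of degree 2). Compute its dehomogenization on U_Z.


f(x, y) = 3*x**2 - x + 3*y**2 - y

On U_Z we set Z = 1. Each monomial c·X^i·Y^j·Z^k in F becomes c·x^i·y^j·1^k = c·x^i·y^j.
Substituting Z = 1: F(X, Y, 1) = 3*x**2 - x + 3*y**2 - y.
Note: deg(f) ≤ deg(F) = 2; strict inequality happens when F is divisible by Z (lost terms).


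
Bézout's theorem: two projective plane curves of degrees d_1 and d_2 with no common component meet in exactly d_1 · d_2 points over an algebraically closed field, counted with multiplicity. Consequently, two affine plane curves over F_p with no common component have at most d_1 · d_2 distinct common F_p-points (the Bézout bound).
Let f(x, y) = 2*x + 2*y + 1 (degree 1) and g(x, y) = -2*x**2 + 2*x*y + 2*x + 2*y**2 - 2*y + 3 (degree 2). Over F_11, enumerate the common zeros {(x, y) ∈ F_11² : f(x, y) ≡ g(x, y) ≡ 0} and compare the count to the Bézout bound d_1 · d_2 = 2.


Common zeros: ∅; count = 0; Bézout bound = 2.

deg(f) = 1, deg(g) = 2, so Bézout bound = 2.
Scan x ∈ F_11. For each x, list the y ∈ F_11 with f(x, y) ≡ 0 and those with g(x, y) ≡ 0 (mod 11); the common zeros in that column are the intersection.
  x = 0: f ≡ 0 at y ∈ {5}; g ≡ 0 at y ∈ ∅; common: ∅.
  x = 1: f ≡ 0 at y ∈ {4}; g ≡ 0 at y ∈ {2, 9}; common: ∅.
  x = 2: f ≡ 0 at y ∈ {3}; g ≡ 0 at y ∈ {2, 8}; common: ∅.
  x = 3: f ≡ 0 at y ∈ {2}; g ≡ 0 at y ∈ {10}; common: ∅.
  x = 4: f ≡ 0 at y ∈ {1}; g ≡ 0 at y ∈ ∅; common: ∅.
  x = 5: f ≡ 0 at y ∈ {0}; g ≡ 0 at y ∈ ∅; common: ∅.
  x = 6: f ≡ 0 at y ∈ {10}; g ≡ 0 at y ∈ ∅; common: ∅.
  x = 7: f ≡ 0 at y ∈ {9}; g ≡ 0 at y ∈ {8}; common: ∅.
  x = 8: f ≡ 0 at y ∈ {8}; g ≡ 0 at y ∈ {5, 10}; common: ∅.
  x = 9: f ≡ 0 at y ∈ {7}; g ≡ 0 at y ∈ {5, 9}; common: ∅.
  x = 10: f ≡ 0 at y ∈ {6}; g ≡ 0 at y ∈ ∅; common: ∅.
Collecting: common zeros = ∅, so the count is 0.
Comparison with the Bézout bound: 0 ≤ 2 = deg(f)·deg(g), as expected for curves with no common component (the affine F_11-count falls short of the bound because intersections may lie at infinity, over extension fields, or carry multiplicity).


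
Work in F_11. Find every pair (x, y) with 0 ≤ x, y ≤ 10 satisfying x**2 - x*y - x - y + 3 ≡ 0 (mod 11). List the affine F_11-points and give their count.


Affine F_11-points: {(0, 3), (1, 7), (2, 9), (3, 5), (4, 3), (5, 2), (6, 0), (7, 7), (8, 9), (9, 2)}; count = 10.

For each of the 121 pairs (x, y) ∈ F_11², evaluate f(x, y) mod 11. Record the zeros.
  x = 0: [0↦3, 1↦2, 2↦1, 3↦0, 4↦10, 5↦9, 6↦8, 7↦7, 8↦6, 9↦5, 10↦4]  zeros at y ∈ {3}
  x = 1: [0↦3, 1↦1, 2↦10, 3↦8, 4↦6, 5↦4, 6↦2, 7↦0, 8↦9, 9↦7, 10↦5]  zeros at y ∈ {7}
  x = 2: [0↦5, 1↦2, 2↦10, 3↦7, 4↦4, 5↦1, 6↦9, 7↦6, 8↦3, 9↦0, 10↦8]  zeros at y ∈ {9}
  x = 3: [0↦9, 1↦5, 2↦1, 3↦8, 4↦4, 5↦0, 6↦7, 7↦3, 8↦10, 9↦6, 10↦2]  zeros at y ∈ {5}
  x = 4: [0↦4, 1↦10, 2↦5, 3↦0, 4↦6, 5↦1, 6↦7, 7↦2, 8↦8, 9↦3, 10↦9]  zeros at y ∈ {3}
  x = 5: [0↦1, 1↦6, 2↦0, 3↦5, 4↦10, 5↦4, 6↦9, 7↦3, 8↦8, 9↦2, 10↦7]  zeros at y ∈ {2}
  x = 6: [0↦0, 1↦4, 2↦8, 3↦1, 4↦5, 5↦9, 6↦2, 7↦6, 8↦10, 9↦3, 10↦7]  zeros at y ∈ {0}
  x = 7: [0↦1, 1↦4, 2↦7, 3↦10, 4↦2, 5↦5, 6↦8, 7↦0, 8↦3, 9↦6, 10↦9]  zeros at y ∈ {7}
  x = 8: [0↦4, 1↦6, 2↦8, 3↦10, 4↦1, 5↦3, 6↦5, 7↦7, 8↦9, 9↦0, 10↦2]  zeros at y ∈ {9}
  x = 9: [0↦9, 1↦10, 2↦0, 3↦1, 4↦2, 5↦3, 6↦4, 7↦5, 8↦6, 9↦7, 10↦8]  zeros at y ∈ {2}
  x = 10: [0↦5, 1↦5, 2↦5, 3↦5, 4↦5, 5↦5, 6↦5, 7↦5, 8↦5, 9↦5, 10↦5]  zeros at y ∈ ∅
Collecting zeros: affine points = {(0, 3), (1, 7), (2, 9), (3, 5), (4, 3), (5, 2), (6, 0), (7, 7), (8, 9), (9, 2)}.
Total count |C(F_11)_aff| = 10.


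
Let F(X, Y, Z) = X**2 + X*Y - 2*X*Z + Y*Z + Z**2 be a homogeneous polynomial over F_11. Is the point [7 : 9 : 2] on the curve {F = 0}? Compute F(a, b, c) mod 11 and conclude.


F(7,9,2) ≡ 7 (mod 11); P is NOT on the curve.

Evaluate F(7, 9, 2) term-by-term (mod 11).
  X**2 ↦ 1·49·1·1 = 49
  X*Y ↦ 1·7·9·1 = 63
  -2*X*Z ↦ -2·7·1·2 = -28
  Y*Z ↦ 1·1·9·2 = 18
  Z**2 ↦ 1·1·1·4 = 4
Sum: F(7, 9, 2) = (49) + (63) + (-28) + (18) + (4) = 106.
Reducing mod 11: 106 ≡ 7 (mod 11).
Since F(a, b, c) ≡ 7 ≠ 0 (mod 11), P does NOT lie on the curve.


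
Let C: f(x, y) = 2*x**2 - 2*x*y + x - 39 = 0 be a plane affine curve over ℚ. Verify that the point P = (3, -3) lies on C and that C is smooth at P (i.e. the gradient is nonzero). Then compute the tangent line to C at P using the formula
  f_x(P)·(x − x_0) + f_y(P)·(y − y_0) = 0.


Tangent line at P: 19*x - 6*y - 75 = 0.

Step 1: f(3, -3) = 0, so P lies on C.
Step 2: partial derivatives
  f_x(x, y) = 4*x - 2*y + 1, f_y(x, y) = -2*x.
  f_x(P) = 19, f_y(P) = -6 (gradient nonzero, so P is smooth).
Step 3: tangent line at P: 19·(x − 3) + -6·(y − -3) = 0.
Expanding: 19*x - 6*y - 75 = 0.


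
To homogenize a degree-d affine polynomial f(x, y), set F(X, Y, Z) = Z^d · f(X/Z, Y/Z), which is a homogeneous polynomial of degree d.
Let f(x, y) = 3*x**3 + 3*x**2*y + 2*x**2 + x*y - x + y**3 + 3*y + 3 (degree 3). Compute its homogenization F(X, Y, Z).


F(X, Y, Z) = 3*X**3 + 3*X**2*Y + 2*X**2*Z + X*Y*Z - X*Z**2 + Y**3 + 3*Y*Z**2 + 3*Z**3

deg(f) = 3.
Substitute x = X/Z, y = Y/Z into f, then multiply by Z^3.
  monomial 3·x^3·y^0 ↦ 3·X^3·Y^0·Z^0.
  monomial 3·x^2·y^1 ↦ 3·X^2·Y^1·Z^0.
  monomial 2·x^2·y^0 ↦ 2·X^2·Y^0·Z^1.
  monomial 1·x^1·y^1 ↦ 1·X^1·Y^1·Z^1.
  monomial -1·x^1·y^0 ↦ -1·X^1·Y^0·Z^2.
  monomial 1·x^0·y^3 ↦ 1·X^0·Y^3·Z^0.
  monomial 3·x^0·y^1 ↦ 3·X^0·Y^1·Z^2.
  monomial 3·x^0·y^0 ↦ 3·X^0·Y^0·Z^3.
Collecting: F(X, Y, Z) = 3*X**3 + 3*X**2*Y + 2*X**2*Z + X*Y*Z - X*Z**2 + Y**3 + 3*Y*Z**2 + 3*Z**3.


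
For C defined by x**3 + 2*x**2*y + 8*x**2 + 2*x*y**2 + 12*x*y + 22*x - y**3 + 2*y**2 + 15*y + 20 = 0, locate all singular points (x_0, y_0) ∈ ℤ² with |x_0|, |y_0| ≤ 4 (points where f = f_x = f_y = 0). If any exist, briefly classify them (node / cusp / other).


Singular points: {(-2, -1)}; classification: cusp.

Compute partial derivatives:
  f_x = 3*x**2 + 4*x*y + 16*x + 2*y**2 + 12*y + 22.
  f_y = 2*x**2 + 4*x*y + 12*x - 3*y**2 + 4*y + 15.
Scan x_0 ∈ {−4, ..., 4}. For each x_0, f_y(x_0, y) is a polynomial in y; find its integer roots y ∈ {−4, ..., 4}, then test f_x and f at those candidates.
  x = -4: f_y(-4, y) = -3*y**2 - 12*y - 1; no integer root y with |y| ≤ 4.
  x = -3: f_y(-3, y) = -3*y**2 - 8*y - 3; no integer root y with |y| ≤ 4.
  x = -2: f_y(-2, y) = -3*y**2 - 4*y - 1; vanishes at y ∈ {-1}. (-2, -1): f_x = 0, f = 0 — SINGULAR.
  x = -1: f_y(-1, y) = 5 - 3*y**2; no integer root y with |y| ≤ 4.
  x = 0: f_y(0, y) = -3*y**2 + 4*y + 15; vanishes at y ∈ {3}. (0, 3): f_x = 76 ≠ 0.
  x = 1: f_y(1, y) = -3*y**2 + 8*y + 29; no integer root y with |y| ≤ 4.
  x = 2: f_y(2, y) = -3*y**2 + 12*y + 47; no integer root y with |y| ≤ 4.
  x = 3: f_y(3, y) = -3*y**2 + 16*y + 69; no integer root y with |y| ≤ 4.
  x = 4: f_y(4, y) = -3*y**2 + 20*y + 95; no integer root y with |y| ≤ 4.
Only singular point on the grid: (-2, -1).
Classify: substitute x = -2 + u, y = -1 + v and expand: f = u**3 + 2*u**2*v + 2*u*v**2 - v**3 + v**2.
No constant or linear terms (consistent with a singular point). Quadratic part: v**2. Cubic part: u**3 + 2*u**2*v + 2*u*v**2 - v**3.
The quadratic part v**2 is a perfect square, so there is a single (double) tangent line v = 0, i.e. y = -1. Restricting the cubic part to that line (v = 0) leaves u**3 ≠ 0, so f is not divisible by v and the branch is v² ≈ -u**3 to lowest order — this is a cusp.
Classification: cusp.


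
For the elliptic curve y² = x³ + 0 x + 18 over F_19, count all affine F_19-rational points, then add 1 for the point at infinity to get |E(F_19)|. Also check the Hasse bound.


Affine points = {(1, 0), (2, 8), (2, 11), (3, 8), (3, 11), (4, 5), (4, 14), (6, 5), (6, 14), (7, 0), (8, 6), (8, 13), (9, 5), (9, 14), (10, 7), (10, 12), (11, 0), (12, 6), (12, 13), (13, 7), (13, 12), (14, 8), (14, 11), (15, 7), (15, 12), (18, 6), (18, 13)}; affine count = 27; |E(F_19)| = 28.

Discriminant check: Δ ∝ 4a³ + 27b² = 4·0³ + 27·18² = 4·0 + 27·324 ≡ 8 (mod 19). Nonzero ⇒ E is nonsingular.
For each x ∈ F_19, compute rhs = x³ + 0·x + 18 mod 19, then count y ∈ F_19 with y² ≡ rhs.
  x = 0: rhs = 18, matching y values: none (0 points).
  x = 1: rhs = 0, matching y values: 0 (1 points).
  x = 2: rhs = 7, matching y values: 8, 11 (2 points).
  x = 3: rhs = 7, matching y values: 8, 11 (2 points).
  x = 4: rhs = 6, matching y values: 5, 14 (2 points).
  x = 5: rhs = 10, matching y values: none (0 points).
  x = 6: rhs = 6, matching y values: 5, 14 (2 points).
  x = 7: rhs = 0, matching y values: 0 (1 points).
  x = 8: rhs = 17, matching y values: 6, 13 (2 points).
  x = 9: rhs = 6, matching y values: 5, 14 (2 points).
  x = 10: rhs = 11, matching y values: 7, 12 (2 points).
  x = 11: rhs = 0, matching y values: 0 (1 points).
  x = 12: rhs = 17, matching y values: 6, 13 (2 points).
  x = 13: rhs = 11, matching y values: 7, 12 (2 points).
  x = 14: rhs = 7, matching y values: 8, 11 (2 points).
  x = 15: rhs = 11, matching y values: 7, 12 (2 points).
  x = 16: rhs = 10, matching y values: none (0 points).
  x = 17: rhs = 10, matching y values: none (0 points).
  x = 18: rhs = 17, matching y values: 6, 13 (2 points).
Total affine count: 27.
Full point count |E(F_19)| = 27 + 1 = 28.
Hasse bound: |28 − (19+1)| = |8| = 8 ≤ 2√19 ≈ 8.7178 ✓.


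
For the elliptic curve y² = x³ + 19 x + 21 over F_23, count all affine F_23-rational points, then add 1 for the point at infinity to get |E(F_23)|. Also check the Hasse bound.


Affine points = {(1, 8), (1, 15), (3, 6), (3, 17), (4, 0), (6, 11), (6, 12), (8, 8), (8, 15), (9, 1), (9, 22), (13, 2), (13, 21), (14, 8), (14, 15), (15, 1), (15, 22), (17, 6), (17, 17), (18, 10), (18, 13), (20, 11), (20, 12), (22, 1), (22, 22)}; affine count = 25; |E(F_23)| = 26.

Discriminant check: Δ ∝ 4a³ + 27b² = 4·19³ + 27·21² = 4·6859 + 27·441 ≡ 13 (mod 23). Nonzero ⇒ E is nonsingular.
For each x ∈ F_23, compute rhs = x³ + 19·x + 21 mod 23, then count y ∈ F_23 with y² ≡ rhs.
  x = 0: rhs = 21, matching y values: none (0 points).
  x = 1: rhs = 18, matching y values: 8, 15 (2 points).
  x = 2: rhs = 21, matching y values: none (0 points).
  x = 3: rhs = 13, matching y values: 6, 17 (2 points).
  x = 4: rhs = 0, matching y values: 0 (1 points).
  x = 5: rhs = 11, matching y values: none (0 points).
  x = 6: rhs = 6, matching y values: 11, 12 (2 points).
  x = 7: rhs = 14, matching y values: none (0 points).
  x = 8: rhs = 18, matching y values: 8, 15 (2 points).
  x = 9: rhs = 1, matching y values: 1, 22 (2 points).
  x = 10: rhs = 15, matching y values: none (0 points).
  x = 11: rhs = 20, matching y values: none (0 points).
  x = 12: rhs = 22, matching y values: none (0 points).
  x = 13: rhs = 4, matching y values: 2, 21 (2 points).
  x = 14: rhs = 18, matching y values: 8, 15 (2 points).
  x = 15: rhs = 1, matching y values: 1, 22 (2 points).
  x = 16: rhs = 5, matching y values: none (0 points).
  x = 17: rhs = 13, matching y values: 6, 17 (2 points).
  x = 18: rhs = 8, matching y values: 10, 13 (2 points).
  x = 19: rhs = 19, matching y values: none (0 points).
  x = 20: rhs = 6, matching y values: 11, 12 (2 points).
  x = 21: rhs = 21, matching y values: none (0 points).
  x = 22: rhs = 1, matching y values: 1, 22 (2 points).
Total affine count: 25.
Full point count |E(F_23)| = 25 + 1 = 26.
Hasse bound: |26 − (23+1)| = |2| = 2 ≤ 2√23 ≈ 9.5917 ✓.


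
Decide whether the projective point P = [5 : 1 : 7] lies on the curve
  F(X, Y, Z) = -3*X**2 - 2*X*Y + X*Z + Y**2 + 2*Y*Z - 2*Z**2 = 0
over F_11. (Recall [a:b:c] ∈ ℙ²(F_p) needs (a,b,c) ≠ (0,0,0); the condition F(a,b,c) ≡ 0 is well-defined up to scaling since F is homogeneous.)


F(5,1,7) ≡ 10 (mod 11); P is NOT on the curve.

Evaluate F(5, 1, 7) term-by-term (mod 11).
  -3*X**2 ↦ -3·25·1·1 = -75
  -2*X*Y ↦ -2·5·1·1 = -10
  X*Z ↦ 1·5·1·7 = 35
  Y**2 ↦ 1·1·1·1 = 1
  2*Y*Z ↦ 2·1·1·7 = 14
  -2*Z**2 ↦ -2·1·1·49 = -98
Sum: F(5, 1, 7) = (-75) + (-10) + (35) + (1) + (14) + (-98) = -133.
Reducing mod 11: -133 ≡ 10 (mod 11).
Since F(a, b, c) ≡ 10 ≠ 0 (mod 11), P does NOT lie on the curve.


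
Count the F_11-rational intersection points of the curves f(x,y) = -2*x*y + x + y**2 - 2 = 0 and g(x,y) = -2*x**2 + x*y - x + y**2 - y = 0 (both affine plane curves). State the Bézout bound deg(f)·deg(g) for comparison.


Common zeros: ∅; count = 0; Bézout bound = 4.

deg(f) = 2, deg(g) = 2, so Bézout bound = 4.
Scan x ∈ F_11. For each x, list the y ∈ F_11 with f(x, y) ≡ 0 and those with g(x, y) ≡ 0 (mod 11); the common zeros in that column are the intersection.
  x = 0: f ≡ 0 at y ∈ ∅; g ≡ 0 at y ∈ {0, 1}; common: ∅.
  x = 1: f ≡ 0 at y ∈ ∅; g ≡ 0 at y ∈ {5, 6}; common: ∅.
  x = 2: f ≡ 0 at y ∈ {0, 4}; g ≡ 0 at y ∈ ∅; common: ∅.
  x = 3: f ≡ 0 at y ∈ ∅; g ≡ 0 at y ∈ {10}; common: ∅.
  x = 4: f ≡ 0 at y ∈ {9, 10}; g ≡ 0 at y ∈ ∅; common: ∅.
  x = 5: f ≡ 0 at y ∈ {5}; g ≡ 0 at y ∈ {0, 7}; common: ∅.
  x = 6: f ≡ 0 at y ∈ ∅; g ≡ 0 at y ∈ ∅; common: ∅.
  x = 7: f ≡ 0 at y ∈ {7}; g ≡ 0 at y ∈ {6, 10}; common: ∅.
  x = 8: f ≡ 0 at y ∈ {2, 3}; g ≡ 0 at y ∈ ∅; common: ∅.
  x = 9: f ≡ 0 at y ∈ ∅; g ≡ 0 at y ∈ {7}; common: ∅.
  x = 10: f ≡ 0 at y ∈ {1, 8}; g ≡ 0 at y ∈ ∅; common: ∅.
Collecting: common zeros = ∅, so the count is 0.
Comparison with the Bézout bound: 0 ≤ 4 = deg(f)·deg(g), as expected for curves with no common component (the affine F_11-count falls short of the bound because intersections may lie at infinity, over extension fields, or carry multiplicity).


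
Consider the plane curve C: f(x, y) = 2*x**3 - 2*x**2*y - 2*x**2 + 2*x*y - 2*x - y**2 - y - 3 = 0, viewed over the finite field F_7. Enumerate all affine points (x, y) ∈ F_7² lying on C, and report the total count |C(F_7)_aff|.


Affine F_7-points: {(1, 1), (1, 5), (2, 4), (2, 5), (3, 3), (3, 5), (5, 4)}; count = 7.

For each of the 49 pairs (x, y) ∈ F_7², evaluate f(x, y) mod 7. Record the zeros.
  x = 0: [0↦4, 1↦2, 2↦5, 3↦6, 4↦5, 5↦2, 6↦4]  zeros at y ∈ ∅
  x = 1: [0↦2, 1↦0, 2↦3, 3↦4, 4↦3, 5↦0, 6↦2]  zeros at y ∈ {1, 5}
  x = 2: [0↦1, 1↦2, 2↦1, 3↦5, 4↦0, 5↦0, 6↦5]  zeros at y ∈ {4, 5}
  x = 3: [0↦6, 1↦6, 2↦4, 3↦0, 4↦1, 5↦0, 6↦4]  zeros at y ∈ {3, 5}
  x = 4: [0↦1, 1↦3, 2↦3, 3↦1, 4↦4, 5↦5, 6↦4]  zeros at y ∈ ∅
  x = 5: [0↦5, 1↦5, 2↦3, 3↦6, 4↦0, 5↦6, 6↦3]  zeros at y ∈ {4}
  x = 6: [0↦2, 1↦3, 2↦2, 3↦6, 4↦1, 5↦1, 6↦6]  zeros at y ∈ ∅
Collecting zeros: affine points = {(1, 1), (1, 5), (2, 4), (2, 5), (3, 3), (3, 5), (5, 4)}.
Total count |C(F_7)_aff| = 7.


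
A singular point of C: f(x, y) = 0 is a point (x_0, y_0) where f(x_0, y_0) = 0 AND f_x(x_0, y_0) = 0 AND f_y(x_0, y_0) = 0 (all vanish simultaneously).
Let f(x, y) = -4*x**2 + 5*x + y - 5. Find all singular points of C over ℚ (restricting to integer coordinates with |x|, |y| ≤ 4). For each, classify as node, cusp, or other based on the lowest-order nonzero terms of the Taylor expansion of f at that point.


No singular points in the scanned grid; C is smooth there.

Compute partial derivatives:
  f_x = 5 - 8*x.
  f_y = 1.
f_y = 1 is a nonzero constant, so f_y never vanishes: no point (x, y) can satisfy f = f_x = f_y = 0. In particular no (x, y) ∈ {−4, ..., 4}² is singular; the curve is smooth.
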